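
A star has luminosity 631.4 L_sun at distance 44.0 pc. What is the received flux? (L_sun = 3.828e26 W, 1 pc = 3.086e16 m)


F = L / (4*pi*d^2) = 2.417e+29 / (4*pi*(1.358e+18)^2) = 1.043e-08

1.043e-08 W/m^2


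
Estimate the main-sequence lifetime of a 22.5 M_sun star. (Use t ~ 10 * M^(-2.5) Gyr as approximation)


t = 10 * M^(-2.5) = 10 * 22.5^(-2.5) = 0.0042

0.0042 Gyr


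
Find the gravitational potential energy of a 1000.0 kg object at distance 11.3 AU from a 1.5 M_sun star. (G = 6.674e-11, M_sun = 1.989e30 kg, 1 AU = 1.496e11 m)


M = 1.5 * 1.989e30 kg = 2.9835e+30 kg; r = 11.3 AU * 1.496e11 m/AU = 1.69048e+12 m. U = -GM*m/r = -(6.674e-11 * 2.9835e+30 * 1000.0) / 1.69048e+12 = -1.178e+11

-1.178e+11 J


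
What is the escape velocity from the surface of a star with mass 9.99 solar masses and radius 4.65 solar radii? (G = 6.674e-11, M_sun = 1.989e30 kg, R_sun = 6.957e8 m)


M = 9.99 * 1.989e30 kg = 1.987011e+31 kg; R = 4.65 * 6.957e8 m = 3.235005e+09 m. v_esc = sqrt(2GM/R) = sqrt(2 * 6.674e-11 * 1.987011e+31 / 3.235005e+09) = 905463.1004

905463.1004 m/s


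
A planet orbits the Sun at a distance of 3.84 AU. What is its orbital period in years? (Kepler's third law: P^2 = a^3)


P = a^(3/2) = 3.84^1.5 = 7.5248

7.5248 years


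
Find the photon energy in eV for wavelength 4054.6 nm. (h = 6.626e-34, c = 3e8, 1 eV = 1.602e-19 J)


E = hc/lambda = 6.626e-34 * 3e8 / 4.055e-06 = 4.903e-20 J = 0.306 eV

0.306 eV


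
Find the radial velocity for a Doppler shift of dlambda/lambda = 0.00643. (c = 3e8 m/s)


v = (dlambda/lambda) * c = 0.00643 * 3e8 = 1.929e+06

1.929e+06 m/s


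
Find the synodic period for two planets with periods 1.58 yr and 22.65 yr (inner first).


1/P_syn = |1/P1 - 1/P2| = |1/1.58 - 1/22.65| => P_syn = 1.6985

1.6985 years


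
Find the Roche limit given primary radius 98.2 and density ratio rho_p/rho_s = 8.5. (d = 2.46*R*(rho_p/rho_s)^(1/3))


d_Roche = 2.46 * 98.2 * 8.5^(1/3) = 493.0068

493.0068


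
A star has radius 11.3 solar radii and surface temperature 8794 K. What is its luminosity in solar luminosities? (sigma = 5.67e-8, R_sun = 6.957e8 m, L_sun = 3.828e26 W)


R = 11.3 * 6.957e8 m = 7.86141e+09 m. L = 4*pi*R^2*sigma*T^4 = 4*pi*(7.86141e+09)^2 * 5.67e-8 * 8794^4 = 2.633538439e+29 W. L/L_sun = 2.633538439e+29 / 3.828e26 = 687.9672

687.9672 L_sun


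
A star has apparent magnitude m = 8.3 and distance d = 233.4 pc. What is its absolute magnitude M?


M = m - 5*log10(d) + 5 = 8.3 - 5*log10(233.4) + 5 = 1.4595

1.4595


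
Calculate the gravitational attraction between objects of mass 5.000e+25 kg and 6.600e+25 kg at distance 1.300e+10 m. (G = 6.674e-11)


F = G*m1*m2/r^2 = 6.674e-11 * 5.000e+25 * 6.600e+25 / (1.300e+10)^2 = 6.674e-11 * 3.300e+51 / 1.690e+20 = 1.303e+21

1.303e+21 N


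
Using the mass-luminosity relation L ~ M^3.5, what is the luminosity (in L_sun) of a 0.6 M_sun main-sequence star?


L/L_sun = (M/M_sun)^3.5 = 0.6^3.5 = 0.1673

0.1673 L_sun


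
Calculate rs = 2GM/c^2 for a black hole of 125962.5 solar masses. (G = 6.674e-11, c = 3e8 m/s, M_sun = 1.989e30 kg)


M = 125962.5 * 1.989e30 kg = 2.505394125e+35 kg. rs = 2GM/c^2 = 2 * 6.674e-11 * 2.505394125e+35 / (3e8)^2 = 3.716e+08

3.716e+08 m


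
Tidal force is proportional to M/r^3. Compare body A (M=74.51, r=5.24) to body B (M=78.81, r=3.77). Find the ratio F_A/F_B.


Ratio = (M1/r1^3) / (M2/r2^3) = (74.51/5.24^3) / (78.81/3.77^3) = 0.3521

0.3521


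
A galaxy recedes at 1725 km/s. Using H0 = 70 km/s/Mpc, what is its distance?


d = v / H0 = 1725 / 70 = 24.6429

24.6429 Mpc


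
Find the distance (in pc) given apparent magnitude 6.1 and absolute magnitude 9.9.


d = 10^((m - M + 5)/5) = 10^((6.1 - 9.9 + 5)/5) = 1.7378

1.7378 pc


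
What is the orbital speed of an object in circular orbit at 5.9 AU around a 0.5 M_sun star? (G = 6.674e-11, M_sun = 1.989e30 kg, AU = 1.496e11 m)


v = sqrt(GM/r) = sqrt(6.674e-11 * 9.945e+29 / 8.826e+11) = 8671.689

8671.689 m/s


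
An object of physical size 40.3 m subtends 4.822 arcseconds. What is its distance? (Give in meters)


D = size / theta_rad, theta_rad = 4.822 * pi/(180*3600) = 2.338e-05, D = 1.724e+06

1.724e+06 m


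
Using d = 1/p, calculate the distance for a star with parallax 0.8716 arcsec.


d = 1/p = 1/0.8716 = 1.1473

1.1473 pc


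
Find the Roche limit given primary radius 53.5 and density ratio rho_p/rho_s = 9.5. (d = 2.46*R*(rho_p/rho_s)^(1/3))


d_Roche = 2.46 * 53.5 * 9.5^(1/3) = 278.7384

278.7384


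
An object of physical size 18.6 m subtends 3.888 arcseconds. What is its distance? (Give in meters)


D = size / theta_rad, theta_rad = 3.888 * pi/(180*3600) = 1.885e-05, D = 986760.6472

986760.6472 m


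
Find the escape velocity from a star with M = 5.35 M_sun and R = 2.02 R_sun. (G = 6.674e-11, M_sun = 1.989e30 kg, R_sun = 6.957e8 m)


M = 5.35 * 1.989e30 kg = 1.064115e+31 kg; R = 2.02 * 6.957e8 m = 1.405314e+09 m. v_esc = sqrt(2GM/R) = sqrt(2 * 6.674e-11 * 1.064115e+31 / 1.405314e+09) = 1.005e+06

1.005e+06 m/s


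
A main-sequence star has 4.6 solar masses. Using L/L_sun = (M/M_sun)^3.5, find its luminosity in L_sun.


L/L_sun = (M/M_sun)^3.5 = 4.6^3.5 = 208.7625

208.7625 L_sun


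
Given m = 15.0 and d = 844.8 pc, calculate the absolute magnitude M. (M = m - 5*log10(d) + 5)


M = m - 5*log10(d) + 5 = 15.0 - 5*log10(844.8) + 5 = 5.3662

5.3662


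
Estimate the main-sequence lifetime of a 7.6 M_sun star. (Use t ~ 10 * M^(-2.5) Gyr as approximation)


t = 10 * M^(-2.5) = 10 * 7.6^(-2.5) = 0.0628

0.0628 Gyr


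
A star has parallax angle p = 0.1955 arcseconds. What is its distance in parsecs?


d = 1/p = 1/0.1955 = 5.1151

5.1151 pc


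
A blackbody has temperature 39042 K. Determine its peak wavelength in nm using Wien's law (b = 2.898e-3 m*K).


lam_max = b / T = 2.898e-3 / 39042 = 7.423e-08 m = 74.2278 nm

74.2278 nm


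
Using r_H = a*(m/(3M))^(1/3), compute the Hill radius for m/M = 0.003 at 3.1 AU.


r_H = a * (m/3M)^(1/3) = 3.1 * (0.003/3)^(1/3) = 0.31

0.31 AU


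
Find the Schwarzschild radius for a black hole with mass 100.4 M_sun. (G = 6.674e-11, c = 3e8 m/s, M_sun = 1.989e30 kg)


M = 100.4 * 1.989e30 kg = 1.996956e+32 kg. rs = 2GM/c^2 = 2 * 6.674e-11 * 1.996956e+32 / (3e8)^2 = 296170.7632

296170.7632 m


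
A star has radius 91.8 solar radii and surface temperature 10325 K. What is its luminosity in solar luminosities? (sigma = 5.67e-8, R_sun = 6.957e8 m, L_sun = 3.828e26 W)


R = 91.8 * 6.957e8 m = 6.386526e+10 m. L = 4*pi*R^2*sigma*T^4 = 4*pi*(6.386526e+10)^2 * 5.67e-8 * 10325^4 = 3.302801958e+31 W. L/L_sun = 3.302801958e+31 / 3.828e26 = 86280.0929

86280.0929 L_sun


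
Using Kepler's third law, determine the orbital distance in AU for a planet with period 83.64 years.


a = P^(2/3) = 83.64^(2/3) = 19.1253

19.1253 AU


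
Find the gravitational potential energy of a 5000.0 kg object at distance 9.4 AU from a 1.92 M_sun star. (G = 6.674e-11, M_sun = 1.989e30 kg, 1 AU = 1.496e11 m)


M = 1.92 * 1.989e30 kg = 3.81888e+30 kg; r = 9.4 AU * 1.496e11 m/AU = 1.40624e+12 m. U = -GM*m/r = -(6.674e-11 * 3.81888e+30 * 5000.0) / 1.40624e+12 = -9.062e+11

-9.062e+11 J


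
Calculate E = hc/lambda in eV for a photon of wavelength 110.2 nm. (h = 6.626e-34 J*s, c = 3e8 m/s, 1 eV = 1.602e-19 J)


E = hc/lambda = 6.626e-34 * 3e8 / 1.102e-07 = 1.804e-18 J = 11.2597 eV

11.2597 eV


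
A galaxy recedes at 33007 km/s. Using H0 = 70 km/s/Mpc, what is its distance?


d = v / H0 = 33007 / 70 = 471.5286

471.5286 Mpc


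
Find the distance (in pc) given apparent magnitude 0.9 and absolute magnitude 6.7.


d = 10^((m - M + 5)/5) = 10^((0.9 - 6.7 + 5)/5) = 0.6918

0.6918 pc


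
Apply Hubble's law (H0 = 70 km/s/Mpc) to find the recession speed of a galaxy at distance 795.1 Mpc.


v = H0 * d = 70 * 795.1 = 55657.0

55657.0 km/s


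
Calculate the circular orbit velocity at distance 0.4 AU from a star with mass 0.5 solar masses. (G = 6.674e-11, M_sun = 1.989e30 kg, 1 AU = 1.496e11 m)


v = sqrt(GM/r) = sqrt(6.674e-11 * 9.945e+29 / 5.984e+10) = 33304.2534

33304.2534 m/s


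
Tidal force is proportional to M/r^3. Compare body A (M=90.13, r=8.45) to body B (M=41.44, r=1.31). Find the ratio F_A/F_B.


Ratio = (M1/r1^3) / (M2/r2^3) = (90.13/8.45^3) / (41.44/1.31^3) = 0.0081

0.0081


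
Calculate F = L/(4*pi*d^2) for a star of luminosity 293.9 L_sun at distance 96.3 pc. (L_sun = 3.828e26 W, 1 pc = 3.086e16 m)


F = L / (4*pi*d^2) = 1.125e+29 / (4*pi*(2.972e+18)^2) = 1.014e-09

1.014e-09 W/m^2


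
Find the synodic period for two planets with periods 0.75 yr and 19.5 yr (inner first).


1/P_syn = |1/P1 - 1/P2| = |1/0.75 - 1/19.5| => P_syn = 0.78

0.78 years


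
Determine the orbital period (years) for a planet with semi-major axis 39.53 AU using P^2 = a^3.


P = a^(3/2) = 39.53^1.5 = 248.5365

248.5365 years


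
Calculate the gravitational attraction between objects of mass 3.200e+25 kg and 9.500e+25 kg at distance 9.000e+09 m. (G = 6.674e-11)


F = G*m1*m2/r^2 = 6.674e-11 * 3.200e+25 * 9.500e+25 / (9.000e+09)^2 = 6.674e-11 * 3.040e+51 / 8.100e+19 = 2.505e+21

2.505e+21 N


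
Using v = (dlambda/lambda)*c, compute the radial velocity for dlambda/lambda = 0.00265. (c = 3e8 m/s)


v = (dlambda/lambda) * c = 0.00265 * 3e8 = 795000.0

795000.0 m/s


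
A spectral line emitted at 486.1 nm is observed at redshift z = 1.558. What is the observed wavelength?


lam_obs = lam_emit * (1 + z) = 486.1 * (1 + 1.558) = 1243.4438

1243.4438 nm


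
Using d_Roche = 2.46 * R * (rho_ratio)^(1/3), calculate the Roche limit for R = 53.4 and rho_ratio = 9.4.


d_Roche = 2.46 * 53.4 * 9.4^(1/3) = 277.2377

277.2377


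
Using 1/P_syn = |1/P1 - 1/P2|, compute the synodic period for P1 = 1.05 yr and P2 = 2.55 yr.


1/P_syn = |1/P1 - 1/P2| = |1/1.05 - 1/2.55| => P_syn = 1.785

1.785 years


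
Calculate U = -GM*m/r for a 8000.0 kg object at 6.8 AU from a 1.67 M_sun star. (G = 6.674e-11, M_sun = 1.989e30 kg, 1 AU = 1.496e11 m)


M = 1.67 * 1.989e30 kg = 3.32163e+30 kg; r = 6.8 AU * 1.496e11 m/AU = 1.01728e+12 m. U = -GM*m/r = -(6.674e-11 * 3.32163e+30 * 8000.0) / 1.01728e+12 = -1.743e+12

-1.743e+12 J


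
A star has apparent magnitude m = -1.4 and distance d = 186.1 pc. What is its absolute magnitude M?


M = m - 5*log10(d) + 5 = -1.4 - 5*log10(186.1) + 5 = -7.7487

-7.7487


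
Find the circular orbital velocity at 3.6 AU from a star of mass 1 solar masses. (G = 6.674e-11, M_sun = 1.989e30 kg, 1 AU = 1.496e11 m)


v = sqrt(GM/r) = sqrt(6.674e-11 * 1.989e+30 / 5.386e+11) = 15699.7756

15699.7756 m/s


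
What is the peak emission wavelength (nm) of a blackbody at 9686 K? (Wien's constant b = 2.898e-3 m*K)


lam_max = b / T = 2.898e-3 / 9686 = 2.992e-07 m = 299.1947 nm

299.1947 nm


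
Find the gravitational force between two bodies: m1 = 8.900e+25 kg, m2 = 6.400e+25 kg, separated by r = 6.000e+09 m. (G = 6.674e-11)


F = G*m1*m2/r^2 = 6.674e-11 * 8.900e+25 * 6.400e+25 / (6.000e+09)^2 = 6.674e-11 * 5.696e+51 / 3.600e+19 = 1.056e+22

1.056e+22 N


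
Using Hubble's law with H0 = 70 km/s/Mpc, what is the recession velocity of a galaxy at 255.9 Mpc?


v = H0 * d = 70 * 255.9 = 17913.0

17913.0 km/s


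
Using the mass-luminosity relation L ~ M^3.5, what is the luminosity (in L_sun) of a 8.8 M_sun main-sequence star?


L/L_sun = (M/M_sun)^3.5 = 8.8^3.5 = 2021.5726

2021.5726 L_sun


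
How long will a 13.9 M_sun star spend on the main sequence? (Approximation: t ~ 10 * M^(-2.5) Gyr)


t = 10 * M^(-2.5) = 10 * 13.9^(-2.5) = 0.0139

0.0139 Gyr


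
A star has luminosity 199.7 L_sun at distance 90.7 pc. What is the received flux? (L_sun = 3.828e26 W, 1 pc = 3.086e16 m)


F = L / (4*pi*d^2) = 7.645e+28 / (4*pi*(2.799e+18)^2) = 7.765e-10

7.765e-10 W/m^2


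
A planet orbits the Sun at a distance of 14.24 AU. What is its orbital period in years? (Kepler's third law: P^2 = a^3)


P = a^(3/2) = 14.24^1.5 = 53.736

53.736 years


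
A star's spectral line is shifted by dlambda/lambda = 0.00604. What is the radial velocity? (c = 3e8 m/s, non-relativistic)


v = (dlambda/lambda) * c = 0.00604 * 3e8 = 1.812e+06

1.812e+06 m/s


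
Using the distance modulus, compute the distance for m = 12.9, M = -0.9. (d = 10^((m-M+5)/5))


d = 10^((m - M + 5)/5) = 10^((12.9 - -0.9 + 5)/5) = 5754.3994

5754.3994 pc


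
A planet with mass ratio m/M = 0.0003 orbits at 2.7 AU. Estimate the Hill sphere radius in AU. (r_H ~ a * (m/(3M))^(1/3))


r_H = a * (m/3M)^(1/3) = 2.7 * (0.0003/3)^(1/3) = 0.1253

0.1253 AU


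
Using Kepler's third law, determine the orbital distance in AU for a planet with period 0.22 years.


a = P^(2/3) = 0.22^(2/3) = 0.3644

0.3644 AU


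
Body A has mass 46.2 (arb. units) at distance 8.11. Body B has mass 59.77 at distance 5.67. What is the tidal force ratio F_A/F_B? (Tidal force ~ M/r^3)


Ratio = (M1/r1^3) / (M2/r2^3) = (46.2/8.11^3) / (59.77/5.67^3) = 0.2641

0.2641


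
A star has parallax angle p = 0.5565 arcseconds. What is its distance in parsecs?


d = 1/p = 1/0.5565 = 1.7969

1.7969 pc


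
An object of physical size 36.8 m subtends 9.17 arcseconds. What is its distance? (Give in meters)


D = size / theta_rad, theta_rad = 9.17 * pi/(180*3600) = 4.446e-05, D = 827758.4373

827758.4373 m


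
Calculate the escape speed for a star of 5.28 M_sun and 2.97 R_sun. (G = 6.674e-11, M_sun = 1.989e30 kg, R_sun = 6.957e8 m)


M = 5.28 * 1.989e30 kg = 1.050192e+31 kg; R = 2.97 * 6.957e8 m = 2.066229e+09 m. v_esc = sqrt(2GM/R) = sqrt(2 * 6.674e-11 * 1.050192e+31 / 2.066229e+09) = 823669.9568

823669.9568 m/s


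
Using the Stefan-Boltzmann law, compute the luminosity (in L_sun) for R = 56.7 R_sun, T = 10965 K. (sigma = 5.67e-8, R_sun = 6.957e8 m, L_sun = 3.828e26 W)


R = 56.7 * 6.957e8 m = 3.944619e+10 m. L = 4*pi*R^2*sigma*T^4 = 4*pi*(3.944619e+10)^2 * 5.67e-8 * 10965^4 = 1.602645954e+31 W. L/L_sun = 1.602645954e+31 / 3.828e26 = 41866.4042

41866.4042 L_sun


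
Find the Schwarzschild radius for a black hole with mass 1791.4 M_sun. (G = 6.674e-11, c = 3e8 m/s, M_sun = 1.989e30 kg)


M = 1791.4 * 1.989e30 kg = 3.5630946e+33 kg. rs = 2GM/c^2 = 2 * 6.674e-11 * 3.5630946e+33 / (3e8)^2 = 5.284e+06

5.284e+06 m


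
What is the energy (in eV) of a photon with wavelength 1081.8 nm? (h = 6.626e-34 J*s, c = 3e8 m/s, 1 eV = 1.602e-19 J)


E = hc/lambda = 6.626e-34 * 3e8 / 1.082e-06 = 1.837e-19 J = 1.147 eV

1.147 eV


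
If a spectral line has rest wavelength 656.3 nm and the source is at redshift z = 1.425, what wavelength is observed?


lam_obs = lam_emit * (1 + z) = 656.3 * (1 + 1.425) = 1591.5275

1591.5275 nm


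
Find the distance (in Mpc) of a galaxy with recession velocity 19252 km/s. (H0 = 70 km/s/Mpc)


d = v / H0 = 19252 / 70 = 275.0286

275.0286 Mpc


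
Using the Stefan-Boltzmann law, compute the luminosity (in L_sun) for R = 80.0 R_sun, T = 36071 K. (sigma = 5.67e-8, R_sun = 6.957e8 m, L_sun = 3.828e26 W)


R = 80.0 * 6.957e8 m = 5.5656e+10 m. L = 4*pi*R^2*sigma*T^4 = 4*pi*(5.5656e+10)^2 * 5.67e-8 * 36071^4 = 3.73636791e+33 W. L/L_sun = 3.73636791e+33 / 3.828e26 = 9.761e+06

9.761e+06 L_sun


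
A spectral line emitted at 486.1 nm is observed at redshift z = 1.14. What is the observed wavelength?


lam_obs = lam_emit * (1 + z) = 486.1 * (1 + 1.14) = 1040.254

1040.254 nm


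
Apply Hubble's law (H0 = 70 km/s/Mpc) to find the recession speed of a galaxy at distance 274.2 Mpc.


v = H0 * d = 70 * 274.2 = 19194.0

19194.0 km/s


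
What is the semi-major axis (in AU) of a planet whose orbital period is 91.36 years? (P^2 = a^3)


a = P^(2/3) = 91.36^(2/3) = 20.2848

20.2848 AU


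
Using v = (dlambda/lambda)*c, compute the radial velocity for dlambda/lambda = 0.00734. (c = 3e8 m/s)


v = (dlambda/lambda) * c = 0.00734 * 3e8 = 2.202e+06

2.202e+06 m/s


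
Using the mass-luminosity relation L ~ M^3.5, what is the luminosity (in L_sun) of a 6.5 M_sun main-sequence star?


L/L_sun = (M/M_sun)^3.5 = 6.5^3.5 = 700.1591

700.1591 L_sun


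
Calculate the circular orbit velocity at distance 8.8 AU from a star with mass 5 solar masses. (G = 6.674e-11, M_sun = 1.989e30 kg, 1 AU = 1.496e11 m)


v = sqrt(GM/r) = sqrt(6.674e-11 * 9.945e+30 / 1.316e+12) = 22453.7231

22453.7231 m/s


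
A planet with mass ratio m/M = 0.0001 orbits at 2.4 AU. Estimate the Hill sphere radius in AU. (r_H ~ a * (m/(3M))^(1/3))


r_H = a * (m/3M)^(1/3) = 2.4 * (0.0001/3)^(1/3) = 0.0772

0.0772 AU


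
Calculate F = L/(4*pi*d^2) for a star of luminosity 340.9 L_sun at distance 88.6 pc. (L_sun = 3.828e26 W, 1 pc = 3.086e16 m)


F = L / (4*pi*d^2) = 1.305e+29 / (4*pi*(2.734e+18)^2) = 1.389e-09

1.389e-09 W/m^2


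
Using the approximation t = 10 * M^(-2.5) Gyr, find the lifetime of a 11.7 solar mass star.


t = 10 * M^(-2.5) = 10 * 11.7^(-2.5) = 0.0214

0.0214 Gyr


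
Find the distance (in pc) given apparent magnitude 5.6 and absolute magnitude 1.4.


d = 10^((m - M + 5)/5) = 10^((5.6 - 1.4 + 5)/5) = 69.1831

69.1831 pc


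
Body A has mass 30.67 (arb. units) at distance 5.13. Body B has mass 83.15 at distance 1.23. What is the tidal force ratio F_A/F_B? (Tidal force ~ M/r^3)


Ratio = (M1/r1^3) / (M2/r2^3) = (30.67/5.13^3) / (83.15/1.23^3) = 0.0051

0.0051


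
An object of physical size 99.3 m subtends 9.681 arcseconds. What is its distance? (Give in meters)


D = size / theta_rad, theta_rad = 9.681 * pi/(180*3600) = 4.693e-05, D = 2.116e+06

2.116e+06 m


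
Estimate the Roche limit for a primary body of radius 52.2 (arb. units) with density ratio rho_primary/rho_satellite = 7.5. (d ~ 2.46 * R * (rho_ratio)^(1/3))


d_Roche = 2.46 * 52.2 * 7.5^(1/3) = 251.358

251.358


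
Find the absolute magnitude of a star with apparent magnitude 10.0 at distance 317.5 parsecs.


M = m - 5*log10(d) + 5 = 10.0 - 5*log10(317.5) + 5 = 2.4913

2.4913


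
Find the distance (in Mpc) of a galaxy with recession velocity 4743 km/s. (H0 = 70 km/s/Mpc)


d = v / H0 = 4743 / 70 = 67.7571

67.7571 Mpc


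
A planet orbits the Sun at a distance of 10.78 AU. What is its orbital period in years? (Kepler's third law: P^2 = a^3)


P = a^(3/2) = 10.78^1.5 = 35.3939

35.3939 years


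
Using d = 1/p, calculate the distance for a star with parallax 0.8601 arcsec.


d = 1/p = 1/0.8601 = 1.1627

1.1627 pc


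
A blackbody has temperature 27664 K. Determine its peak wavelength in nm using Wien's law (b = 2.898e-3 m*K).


lam_max = b / T = 2.898e-3 / 27664 = 1.048e-07 m = 104.7571 nm

104.7571 nm


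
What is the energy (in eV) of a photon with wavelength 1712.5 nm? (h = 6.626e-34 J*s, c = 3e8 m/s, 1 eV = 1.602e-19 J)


E = hc/lambda = 6.626e-34 * 3e8 / 1.713e-06 = 1.161e-19 J = 0.7246 eV

0.7246 eV


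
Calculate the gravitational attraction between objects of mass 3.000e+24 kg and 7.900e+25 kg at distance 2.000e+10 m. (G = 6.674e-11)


F = G*m1*m2/r^2 = 6.674e-11 * 3.000e+24 * 7.900e+25 / (2.000e+10)^2 = 6.674e-11 * 2.370e+50 / 4.000e+20 = 3.954e+19

3.954e+19 N


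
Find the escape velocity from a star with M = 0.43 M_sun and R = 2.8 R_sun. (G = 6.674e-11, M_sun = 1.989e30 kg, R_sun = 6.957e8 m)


M = 0.43 * 1.989e30 kg = 8.5527e+29 kg; R = 2.8 * 6.957e8 m = 1.94796e+09 m. v_esc = sqrt(2GM/R) = sqrt(2 * 6.674e-11 * 8.5527e+29 / 1.94796e+09) = 242086.0147

242086.0147 m/s


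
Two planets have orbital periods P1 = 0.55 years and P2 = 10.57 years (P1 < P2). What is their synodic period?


1/P_syn = |1/P1 - 1/P2| = |1/0.55 - 1/10.57| => P_syn = 0.5802

0.5802 years


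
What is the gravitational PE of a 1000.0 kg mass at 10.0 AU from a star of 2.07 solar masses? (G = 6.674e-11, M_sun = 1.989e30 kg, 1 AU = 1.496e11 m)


M = 2.07 * 1.989e30 kg = 4.11723e+30 kg; r = 10.0 AU * 1.496e11 m/AU = 1.496e+12 m. U = -GM*m/r = -(6.674e-11 * 4.11723e+30 * 1000.0) / 1.496e+12 = -1.837e+11

-1.837e+11 J


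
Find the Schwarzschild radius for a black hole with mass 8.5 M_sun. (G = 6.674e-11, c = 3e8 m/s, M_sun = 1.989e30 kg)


M = 8.5 * 1.989e30 kg = 1.69065e+31 kg. rs = 2GM/c^2 = 2 * 6.674e-11 * 1.69065e+31 / (3e8)^2 = 25074.218

25074.218 m


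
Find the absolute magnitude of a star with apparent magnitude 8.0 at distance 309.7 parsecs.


M = m - 5*log10(d) + 5 = 8.0 - 5*log10(309.7) + 5 = 0.5453

0.5453


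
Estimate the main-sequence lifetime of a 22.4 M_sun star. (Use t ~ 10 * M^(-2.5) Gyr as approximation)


t = 10 * M^(-2.5) = 10 * 22.4^(-2.5) = 0.0042

0.0042 Gyr


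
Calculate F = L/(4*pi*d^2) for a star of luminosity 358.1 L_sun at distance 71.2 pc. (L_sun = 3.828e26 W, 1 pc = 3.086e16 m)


F = L / (4*pi*d^2) = 1.371e+29 / (4*pi*(2.197e+18)^2) = 2.260e-09

2.260e-09 W/m^2


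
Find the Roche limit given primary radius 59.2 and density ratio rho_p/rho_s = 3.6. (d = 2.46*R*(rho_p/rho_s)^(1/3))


d_Roche = 2.46 * 59.2 * 3.6^(1/3) = 223.1984

223.1984


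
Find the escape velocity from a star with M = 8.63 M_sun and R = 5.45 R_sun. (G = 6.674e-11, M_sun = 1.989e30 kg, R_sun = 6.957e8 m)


M = 8.63 * 1.989e30 kg = 1.716507e+31 kg; R = 5.45 * 6.957e8 m = 3.791565e+09 m. v_esc = sqrt(2GM/R) = sqrt(2 * 6.674e-11 * 1.716507e+31 / 3.791565e+09) = 777359.0081

777359.0081 m/s


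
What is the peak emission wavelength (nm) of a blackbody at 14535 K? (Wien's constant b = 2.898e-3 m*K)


lam_max = b / T = 2.898e-3 / 14535 = 1.994e-07 m = 199.3808 nm

199.3808 nm


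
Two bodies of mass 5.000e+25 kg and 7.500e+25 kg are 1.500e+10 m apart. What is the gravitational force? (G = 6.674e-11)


F = G*m1*m2/r^2 = 6.674e-11 * 5.000e+25 * 7.500e+25 / (1.500e+10)^2 = 6.674e-11 * 3.750e+51 / 2.250e+20 = 1.112e+21

1.112e+21 N


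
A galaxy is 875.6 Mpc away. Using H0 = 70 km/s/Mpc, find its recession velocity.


v = H0 * d = 70 * 875.6 = 61292.0

61292.0 km/s


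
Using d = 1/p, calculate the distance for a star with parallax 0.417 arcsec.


d = 1/p = 1/0.417 = 2.3981

2.3981 pc


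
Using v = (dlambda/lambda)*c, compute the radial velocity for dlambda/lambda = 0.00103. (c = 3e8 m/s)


v = (dlambda/lambda) * c = 0.00103 * 3e8 = 309000.0

309000.0 m/s


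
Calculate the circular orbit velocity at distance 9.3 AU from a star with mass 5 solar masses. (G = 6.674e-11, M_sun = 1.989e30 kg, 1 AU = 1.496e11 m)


v = sqrt(GM/r) = sqrt(6.674e-11 * 9.945e+30 / 1.391e+12) = 21841.7898

21841.7898 m/s


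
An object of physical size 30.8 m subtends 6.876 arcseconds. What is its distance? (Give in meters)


D = size / theta_rad, theta_rad = 6.876 * pi/(180*3600) = 3.334e-05, D = 923931.9419

923931.9419 m


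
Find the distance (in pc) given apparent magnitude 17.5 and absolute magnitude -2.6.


d = 10^((m - M + 5)/5) = 10^((17.5 - -2.6 + 5)/5) = 104712.8548

104712.8548 pc


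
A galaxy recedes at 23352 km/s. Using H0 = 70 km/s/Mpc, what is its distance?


d = v / H0 = 23352 / 70 = 333.6

333.6 Mpc


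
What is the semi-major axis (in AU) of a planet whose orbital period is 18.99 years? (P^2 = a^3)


a = P^(2/3) = 18.99^(2/3) = 7.1179

7.1179 AU


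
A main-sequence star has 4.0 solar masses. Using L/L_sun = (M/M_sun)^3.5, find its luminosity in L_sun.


L/L_sun = (M/M_sun)^3.5 = 4.0^3.5 = 128.0

128.0 L_sun


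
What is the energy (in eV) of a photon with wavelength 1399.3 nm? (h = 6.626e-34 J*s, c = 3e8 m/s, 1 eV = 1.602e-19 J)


E = hc/lambda = 6.626e-34 * 3e8 / 1.399e-06 = 1.421e-19 J = 0.8867 eV

0.8867 eV


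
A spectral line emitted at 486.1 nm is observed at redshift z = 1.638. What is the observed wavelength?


lam_obs = lam_emit * (1 + z) = 486.1 * (1 + 1.638) = 1282.3318

1282.3318 nm


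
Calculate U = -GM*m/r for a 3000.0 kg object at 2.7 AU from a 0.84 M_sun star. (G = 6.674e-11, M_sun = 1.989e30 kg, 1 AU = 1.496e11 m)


M = 0.84 * 1.989e30 kg = 1.67076e+30 kg; r = 2.7 AU * 1.496e11 m/AU = 4.0392e+11 m. U = -GM*m/r = -(6.674e-11 * 1.67076e+30 * 3000.0) / 4.0392e+11 = -8.282e+11

-8.282e+11 J


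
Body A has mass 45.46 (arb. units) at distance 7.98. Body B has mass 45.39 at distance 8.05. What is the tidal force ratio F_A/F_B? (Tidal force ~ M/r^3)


Ratio = (M1/r1^3) / (M2/r2^3) = (45.46/7.98^3) / (45.39/8.05^3) = 1.0281

1.0281


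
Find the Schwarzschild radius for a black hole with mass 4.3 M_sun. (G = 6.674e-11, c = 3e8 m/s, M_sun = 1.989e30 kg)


M = 4.3 * 1.989e30 kg = 8.5527e+30 kg. rs = 2GM/c^2 = 2 * 6.674e-11 * 8.5527e+30 / (3e8)^2 = 12684.6044

12684.6044 m


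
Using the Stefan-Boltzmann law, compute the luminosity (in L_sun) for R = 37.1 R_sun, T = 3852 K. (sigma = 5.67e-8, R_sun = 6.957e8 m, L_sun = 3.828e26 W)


R = 37.1 * 6.957e8 m = 2.581047e+10 m. L = 4*pi*R^2*sigma*T^4 = 4*pi*(2.581047e+10)^2 * 5.67e-8 * 3852^4 = 1.045032658e+29 W. L/L_sun = 1.045032658e+29 / 3.828e26 = 272.997

272.997 L_sun


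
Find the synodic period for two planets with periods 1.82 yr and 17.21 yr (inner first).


1/P_syn = |1/P1 - 1/P2| = |1/1.82 - 1/17.21| => P_syn = 2.0352

2.0352 years


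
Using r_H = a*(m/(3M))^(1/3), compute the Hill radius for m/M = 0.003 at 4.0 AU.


r_H = a * (m/3M)^(1/3) = 4.0 * (0.003/3)^(1/3) = 0.4

0.4 AU


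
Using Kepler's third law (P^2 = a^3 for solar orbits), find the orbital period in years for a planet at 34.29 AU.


P = a^(3/2) = 34.29^1.5 = 200.7942

200.7942 years


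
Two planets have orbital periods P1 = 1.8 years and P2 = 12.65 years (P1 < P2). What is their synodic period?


1/P_syn = |1/P1 - 1/P2| = |1/1.8 - 1/12.65| => P_syn = 2.0986

2.0986 years


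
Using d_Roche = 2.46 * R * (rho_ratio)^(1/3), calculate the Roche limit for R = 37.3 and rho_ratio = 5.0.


d_Roche = 2.46 * 37.3 * 5.0^(1/3) = 156.904

156.904


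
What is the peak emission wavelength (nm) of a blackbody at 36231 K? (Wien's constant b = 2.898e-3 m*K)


lam_max = b / T = 2.898e-3 / 36231 = 7.999e-08 m = 79.9868 nm

79.9868 nm


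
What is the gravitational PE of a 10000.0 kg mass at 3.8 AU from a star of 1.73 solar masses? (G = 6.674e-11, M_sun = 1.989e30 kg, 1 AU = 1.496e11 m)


M = 1.73 * 1.989e30 kg = 3.44097e+30 kg; r = 3.8 AU * 1.496e11 m/AU = 5.6848e+11 m. U = -GM*m/r = -(6.674e-11 * 3.44097e+30 * 10000.0) / 5.6848e+11 = -4.040e+12

-4.040e+12 J


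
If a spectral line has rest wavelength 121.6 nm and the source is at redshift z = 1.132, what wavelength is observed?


lam_obs = lam_emit * (1 + z) = 121.6 * (1 + 1.132) = 259.2512

259.2512 nm


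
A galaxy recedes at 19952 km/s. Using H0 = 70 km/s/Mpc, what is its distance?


d = v / H0 = 19952 / 70 = 285.0286

285.0286 Mpc


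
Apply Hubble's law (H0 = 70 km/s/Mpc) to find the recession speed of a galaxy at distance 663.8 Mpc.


v = H0 * d = 70 * 663.8 = 46466.0

46466.0 km/s


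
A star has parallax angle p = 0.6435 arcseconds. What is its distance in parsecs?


d = 1/p = 1/0.6435 = 1.554

1.554 pc


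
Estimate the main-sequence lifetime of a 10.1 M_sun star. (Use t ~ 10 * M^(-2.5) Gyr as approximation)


t = 10 * M^(-2.5) = 10 * 10.1^(-2.5) = 0.0308

0.0308 Gyr


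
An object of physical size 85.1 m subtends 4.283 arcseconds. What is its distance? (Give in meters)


D = size / theta_rad, theta_rad = 4.283 * pi/(180*3600) = 2.076e-05, D = 4.098e+06

4.098e+06 m


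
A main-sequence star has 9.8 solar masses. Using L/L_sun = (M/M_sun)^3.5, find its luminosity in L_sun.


L/L_sun = (M/M_sun)^3.5 = 9.8^3.5 = 2946.397

2946.397 L_sun


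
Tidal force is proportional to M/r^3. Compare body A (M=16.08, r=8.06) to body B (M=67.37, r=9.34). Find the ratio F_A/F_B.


Ratio = (M1/r1^3) / (M2/r2^3) = (16.08/8.06^3) / (67.37/9.34^3) = 0.3714

0.3714


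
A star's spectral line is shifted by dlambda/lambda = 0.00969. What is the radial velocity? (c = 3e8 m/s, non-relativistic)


v = (dlambda/lambda) * c = 0.00969 * 3e8 = 2.907e+06

2.907e+06 m/s


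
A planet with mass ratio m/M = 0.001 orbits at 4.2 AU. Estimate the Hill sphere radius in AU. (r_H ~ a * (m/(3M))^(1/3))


r_H = a * (m/3M)^(1/3) = 4.2 * (0.001/3)^(1/3) = 0.2912

0.2912 AU


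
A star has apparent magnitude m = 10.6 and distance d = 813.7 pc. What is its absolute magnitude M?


M = m - 5*log10(d) + 5 = 10.6 - 5*log10(813.7) + 5 = 1.0477

1.0477


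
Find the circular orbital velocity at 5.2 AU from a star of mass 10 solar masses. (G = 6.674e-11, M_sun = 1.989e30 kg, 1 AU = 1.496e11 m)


v = sqrt(GM/r) = sqrt(6.674e-11 * 1.989e+31 / 7.779e+11) = 41308.8423

41308.8423 m/s


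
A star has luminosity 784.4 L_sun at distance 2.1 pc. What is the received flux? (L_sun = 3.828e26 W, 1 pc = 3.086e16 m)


F = L / (4*pi*d^2) = 3.003e+29 / (4*pi*(6.481e+16)^2) = 5.689e-06

5.689e-06 W/m^2


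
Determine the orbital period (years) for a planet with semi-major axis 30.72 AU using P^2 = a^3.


P = a^(3/2) = 30.72^1.5 = 170.2675

170.2675 years


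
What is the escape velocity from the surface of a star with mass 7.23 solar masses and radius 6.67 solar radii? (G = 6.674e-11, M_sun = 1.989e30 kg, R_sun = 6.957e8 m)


M = 7.23 * 1.989e30 kg = 1.438047e+31 kg; R = 6.67 * 6.957e8 m = 4.640319e+09 m. v_esc = sqrt(2GM/R) = sqrt(2 * 6.674e-11 * 1.438047e+31 / 4.640319e+09) = 643162.5087

643162.5087 m/s


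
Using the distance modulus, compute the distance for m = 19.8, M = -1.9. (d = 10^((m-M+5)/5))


d = 10^((m - M + 5)/5) = 10^((19.8 - -1.9 + 5)/5) = 218776.1624

218776.1624 pc


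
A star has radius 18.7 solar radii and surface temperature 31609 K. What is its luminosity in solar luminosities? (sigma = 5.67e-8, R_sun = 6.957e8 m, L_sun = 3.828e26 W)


R = 18.7 * 6.957e8 m = 1.300959e+10 m. L = 4*pi*R^2*sigma*T^4 = 4*pi*(1.300959e+10)^2 * 5.67e-8 * 31609^4 = 1.203824475e+32 W. L/L_sun = 1.203824475e+32 / 3.828e26 = 314478.7029

314478.7029 L_sun


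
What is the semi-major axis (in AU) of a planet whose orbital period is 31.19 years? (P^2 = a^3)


a = P^(2/3) = 31.19^(2/3) = 9.9086

9.9086 AU


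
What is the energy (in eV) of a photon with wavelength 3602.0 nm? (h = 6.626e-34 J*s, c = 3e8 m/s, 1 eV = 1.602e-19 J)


E = hc/lambda = 6.626e-34 * 3e8 / 3.602e-06 = 5.519e-20 J = 0.3445 eV

0.3445 eV


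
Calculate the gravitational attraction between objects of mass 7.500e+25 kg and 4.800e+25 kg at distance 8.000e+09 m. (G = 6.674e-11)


F = G*m1*m2/r^2 = 6.674e-11 * 7.500e+25 * 4.800e+25 / (8.000e+09)^2 = 6.674e-11 * 3.600e+51 / 6.400e+19 = 3.754e+21

3.754e+21 N


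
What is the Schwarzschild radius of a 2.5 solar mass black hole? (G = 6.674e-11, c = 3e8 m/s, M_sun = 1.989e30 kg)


M = 2.5 * 1.989e30 kg = 4.9725e+30 kg. rs = 2GM/c^2 = 2 * 6.674e-11 * 4.9725e+30 / (3e8)^2 = 7374.77

7374.77 m


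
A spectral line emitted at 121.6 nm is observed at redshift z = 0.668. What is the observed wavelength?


lam_obs = lam_emit * (1 + z) = 121.6 * (1 + 0.668) = 202.8288

202.8288 nm


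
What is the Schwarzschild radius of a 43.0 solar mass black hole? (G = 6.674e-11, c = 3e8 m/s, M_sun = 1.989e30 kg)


M = 43.0 * 1.989e30 kg = 8.5527e+31 kg. rs = 2GM/c^2 = 2 * 6.674e-11 * 8.5527e+31 / (3e8)^2 = 126846.044

126846.044 m


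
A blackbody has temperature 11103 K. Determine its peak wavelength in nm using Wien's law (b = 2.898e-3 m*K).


lam_max = b / T = 2.898e-3 / 11103 = 2.610e-07 m = 261.0105 nm

261.0105 nm


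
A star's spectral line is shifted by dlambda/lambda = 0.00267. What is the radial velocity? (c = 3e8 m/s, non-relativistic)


v = (dlambda/lambda) * c = 0.00267 * 3e8 = 801000.0

801000.0 m/s


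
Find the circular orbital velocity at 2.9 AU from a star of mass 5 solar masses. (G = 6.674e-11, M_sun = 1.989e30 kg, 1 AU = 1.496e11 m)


v = sqrt(GM/r) = sqrt(6.674e-11 * 9.945e+30 / 4.338e+11) = 39113.862

39113.862 m/s


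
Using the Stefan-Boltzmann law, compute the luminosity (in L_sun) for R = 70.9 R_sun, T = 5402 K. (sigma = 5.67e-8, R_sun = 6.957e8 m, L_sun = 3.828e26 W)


R = 70.9 * 6.957e8 m = 4.932513e+10 m. L = 4*pi*R^2*sigma*T^4 = 4*pi*(4.932513e+10)^2 * 5.67e-8 * 5402^4 = 1.47620856e+30 W. L/L_sun = 1.47620856e+30 / 3.828e26 = 3856.3442

3856.3442 L_sun


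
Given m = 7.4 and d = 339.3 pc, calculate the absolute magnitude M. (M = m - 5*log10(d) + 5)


M = m - 5*log10(d) + 5 = 7.4 - 5*log10(339.3) + 5 = -0.2529

-0.2529


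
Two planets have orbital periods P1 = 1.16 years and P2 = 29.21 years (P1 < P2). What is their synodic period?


1/P_syn = |1/P1 - 1/P2| = |1/1.16 - 1/29.21| => P_syn = 1.208

1.208 years


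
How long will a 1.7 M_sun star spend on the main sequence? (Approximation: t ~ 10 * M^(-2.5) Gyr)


t = 10 * M^(-2.5) = 10 * 1.7^(-2.5) = 2.6539

2.6539 Gyr


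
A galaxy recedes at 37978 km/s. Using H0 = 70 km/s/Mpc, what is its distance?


d = v / H0 = 37978 / 70 = 542.5429

542.5429 Mpc


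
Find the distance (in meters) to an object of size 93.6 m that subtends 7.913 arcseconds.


D = size / theta_rad, theta_rad = 7.913 * pi/(180*3600) = 3.836e-05, D = 2.440e+06

2.440e+06 m


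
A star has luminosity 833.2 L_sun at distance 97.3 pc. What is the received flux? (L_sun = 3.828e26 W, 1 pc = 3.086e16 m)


F = L / (4*pi*d^2) = 3.189e+29 / (4*pi*(3.003e+18)^2) = 2.815e-09

2.815e-09 W/m^2


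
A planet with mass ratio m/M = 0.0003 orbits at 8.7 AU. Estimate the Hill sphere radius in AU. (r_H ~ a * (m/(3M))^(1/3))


r_H = a * (m/3M)^(1/3) = 8.7 * (0.0003/3)^(1/3) = 0.4038

0.4038 AU


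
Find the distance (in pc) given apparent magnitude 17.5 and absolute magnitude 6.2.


d = 10^((m - M + 5)/5) = 10^((17.5 - 6.2 + 5)/5) = 1819.7009

1819.7009 pc


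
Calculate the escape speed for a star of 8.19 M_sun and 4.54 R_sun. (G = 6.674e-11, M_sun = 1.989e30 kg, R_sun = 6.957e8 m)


M = 8.19 * 1.989e30 kg = 1.628991e+31 kg; R = 4.54 * 6.957e8 m = 3.158478e+09 m. v_esc = sqrt(2GM/R) = sqrt(2 * 6.674e-11 * 1.628991e+31 / 3.158478e+09) = 829714.1819

829714.1819 m/s


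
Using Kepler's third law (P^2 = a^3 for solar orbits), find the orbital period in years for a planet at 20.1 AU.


P = a^(3/2) = 20.1^1.5 = 90.1144

90.1144 years


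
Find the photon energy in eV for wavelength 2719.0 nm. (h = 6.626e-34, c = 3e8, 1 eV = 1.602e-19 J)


E = hc/lambda = 6.626e-34 * 3e8 / 2.719e-06 = 7.311e-20 J = 0.4564 eV

0.4564 eV


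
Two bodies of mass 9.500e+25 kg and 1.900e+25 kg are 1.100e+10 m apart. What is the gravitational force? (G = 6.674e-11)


F = G*m1*m2/r^2 = 6.674e-11 * 9.500e+25 * 1.900e+25 / (1.100e+10)^2 = 6.674e-11 * 1.805e+51 / 1.210e+20 = 9.956e+20

9.956e+20 N


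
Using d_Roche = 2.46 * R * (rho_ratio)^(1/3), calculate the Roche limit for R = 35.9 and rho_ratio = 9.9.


d_Roche = 2.46 * 35.9 * 9.9^(1/3) = 189.6304

189.6304


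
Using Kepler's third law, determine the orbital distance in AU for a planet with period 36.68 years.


a = P^(2/3) = 36.68^(2/3) = 11.0396

11.0396 AU


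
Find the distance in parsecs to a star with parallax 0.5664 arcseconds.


d = 1/p = 1/0.5664 = 1.7655

1.7655 pc


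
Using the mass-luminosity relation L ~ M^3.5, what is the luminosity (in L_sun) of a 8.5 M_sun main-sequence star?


L/L_sun = (M/M_sun)^3.5 = 8.5^3.5 = 1790.4667

1790.4667 L_sun


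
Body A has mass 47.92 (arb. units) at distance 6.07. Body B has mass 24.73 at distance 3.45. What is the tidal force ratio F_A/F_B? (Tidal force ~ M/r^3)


Ratio = (M1/r1^3) / (M2/r2^3) = (47.92/6.07^3) / (24.73/3.45^3) = 0.3558

0.3558


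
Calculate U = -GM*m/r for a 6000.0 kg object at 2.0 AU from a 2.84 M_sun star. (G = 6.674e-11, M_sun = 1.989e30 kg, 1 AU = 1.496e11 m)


M = 2.84 * 1.989e30 kg = 5.64876e+30 kg; r = 2.0 AU * 1.496e11 m/AU = 2.992e+11 m. U = -GM*m/r = -(6.674e-11 * 5.64876e+30 * 6000.0) / 2.992e+11 = -7.560e+12

-7.560e+12 J


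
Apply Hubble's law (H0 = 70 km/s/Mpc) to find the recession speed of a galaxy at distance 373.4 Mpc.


v = H0 * d = 70 * 373.4 = 26138.0

26138.0 km/s


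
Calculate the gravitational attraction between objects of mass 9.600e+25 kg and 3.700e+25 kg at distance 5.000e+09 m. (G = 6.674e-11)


F = G*m1*m2/r^2 = 6.674e-11 * 9.600e+25 * 3.700e+25 / (5.000e+09)^2 = 6.674e-11 * 3.552e+51 / 2.500e+19 = 9.482e+21

9.482e+21 N


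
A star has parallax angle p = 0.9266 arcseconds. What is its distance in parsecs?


d = 1/p = 1/0.9266 = 1.0792

1.0792 pc


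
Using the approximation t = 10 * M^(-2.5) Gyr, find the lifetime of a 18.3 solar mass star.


t = 10 * M^(-2.5) = 10 * 18.3^(-2.5) = 0.007

0.007 Gyr


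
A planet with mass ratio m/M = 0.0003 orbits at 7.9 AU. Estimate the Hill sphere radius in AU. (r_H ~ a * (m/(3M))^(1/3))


r_H = a * (m/3M)^(1/3) = 7.9 * (0.0003/3)^(1/3) = 0.3667

0.3667 AU


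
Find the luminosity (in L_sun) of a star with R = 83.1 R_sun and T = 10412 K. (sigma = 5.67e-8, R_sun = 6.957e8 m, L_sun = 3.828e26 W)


R = 83.1 * 6.957e8 m = 5.781267e+10 m. L = 4*pi*R^2*sigma*T^4 = 4*pi*(5.781267e+10)^2 * 5.67e-8 * 10412^4 = 2.798824165e+31 W. L/L_sun = 2.798824165e+31 / 3.828e26 = 73114.5289

73114.5289 L_sun


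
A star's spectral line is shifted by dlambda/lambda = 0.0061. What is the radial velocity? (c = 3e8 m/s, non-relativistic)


v = (dlambda/lambda) * c = 0.0061 * 3e8 = 1.830e+06

1.830e+06 m/s


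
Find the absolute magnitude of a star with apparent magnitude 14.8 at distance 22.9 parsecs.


M = m - 5*log10(d) + 5 = 14.8 - 5*log10(22.9) + 5 = 13.0008

13.0008


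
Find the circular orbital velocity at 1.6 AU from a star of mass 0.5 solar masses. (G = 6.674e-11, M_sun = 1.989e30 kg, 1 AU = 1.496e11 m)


v = sqrt(GM/r) = sqrt(6.674e-11 * 9.945e+29 / 2.394e+11) = 16652.1267

16652.1267 m/s


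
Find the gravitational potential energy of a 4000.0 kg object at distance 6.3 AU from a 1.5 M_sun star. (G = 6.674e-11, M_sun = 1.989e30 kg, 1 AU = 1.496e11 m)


M = 1.5 * 1.989e30 kg = 2.9835e+30 kg; r = 6.3 AU * 1.496e11 m/AU = 9.4248e+11 m. U = -GM*m/r = -(6.674e-11 * 2.9835e+30 * 4000.0) / 9.4248e+11 = -8.451e+11

-8.451e+11 J


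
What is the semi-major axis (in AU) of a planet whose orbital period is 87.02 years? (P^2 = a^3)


a = P^(2/3) = 87.02^(2/3) = 19.6372

19.6372 AU


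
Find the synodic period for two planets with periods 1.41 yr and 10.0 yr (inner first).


1/P_syn = |1/P1 - 1/P2| = |1/1.41 - 1/10.0| => P_syn = 1.6414

1.6414 years


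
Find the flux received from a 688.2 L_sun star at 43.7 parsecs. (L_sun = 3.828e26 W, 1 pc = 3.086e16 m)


F = L / (4*pi*d^2) = 2.634e+29 / (4*pi*(1.349e+18)^2) = 1.153e-08

1.153e-08 W/m^2


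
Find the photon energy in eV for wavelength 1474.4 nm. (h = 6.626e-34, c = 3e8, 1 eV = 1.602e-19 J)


E = hc/lambda = 6.626e-34 * 3e8 / 1.474e-06 = 1.348e-19 J = 0.8416 eV

0.8416 eV


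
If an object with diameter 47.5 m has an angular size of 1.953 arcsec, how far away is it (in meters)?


D = size / theta_rad, theta_rad = 1.953 * pi/(180*3600) = 9.468e-06, D = 5.017e+06

5.017e+06 m


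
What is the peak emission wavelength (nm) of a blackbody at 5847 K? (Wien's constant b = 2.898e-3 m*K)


lam_max = b / T = 2.898e-3 / 5847 = 4.956e-07 m = 495.6388 nm

495.6388 nm


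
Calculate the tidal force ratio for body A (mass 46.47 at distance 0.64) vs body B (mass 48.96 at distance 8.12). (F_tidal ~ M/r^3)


Ratio = (M1/r1^3) / (M2/r2^3) = (46.47/0.64^3) / (48.96/8.12^3) = 1938.4715

1938.4715


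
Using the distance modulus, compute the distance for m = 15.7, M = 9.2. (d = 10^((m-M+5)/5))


d = 10^((m - M + 5)/5) = 10^((15.7 - 9.2 + 5)/5) = 199.5262

199.5262 pc
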